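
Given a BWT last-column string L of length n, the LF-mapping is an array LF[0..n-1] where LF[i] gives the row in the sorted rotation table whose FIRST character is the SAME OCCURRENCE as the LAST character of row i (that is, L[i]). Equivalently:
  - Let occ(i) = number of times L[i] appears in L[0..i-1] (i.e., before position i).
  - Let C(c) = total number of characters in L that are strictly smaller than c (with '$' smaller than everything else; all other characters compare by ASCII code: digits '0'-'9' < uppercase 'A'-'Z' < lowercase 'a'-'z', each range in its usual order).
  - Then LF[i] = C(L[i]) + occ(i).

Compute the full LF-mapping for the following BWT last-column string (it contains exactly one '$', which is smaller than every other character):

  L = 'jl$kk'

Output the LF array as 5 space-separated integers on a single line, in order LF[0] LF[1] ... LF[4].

Answer: 1 4 0 2 3

Derivation:
Char counts: '$':1, 'j':1, 'k':2, 'l':1
C (first-col start): C('$')=0, C('j')=1, C('k')=2, C('l')=4
L[0]='j': occ=0, LF[0]=C('j')+0=1+0=1
L[1]='l': occ=0, LF[1]=C('l')+0=4+0=4
L[2]='$': occ=0, LF[2]=C('$')+0=0+0=0
L[3]='k': occ=0, LF[3]=C('k')+0=2+0=2
L[4]='k': occ=1, LF[4]=C('k')+1=2+1=3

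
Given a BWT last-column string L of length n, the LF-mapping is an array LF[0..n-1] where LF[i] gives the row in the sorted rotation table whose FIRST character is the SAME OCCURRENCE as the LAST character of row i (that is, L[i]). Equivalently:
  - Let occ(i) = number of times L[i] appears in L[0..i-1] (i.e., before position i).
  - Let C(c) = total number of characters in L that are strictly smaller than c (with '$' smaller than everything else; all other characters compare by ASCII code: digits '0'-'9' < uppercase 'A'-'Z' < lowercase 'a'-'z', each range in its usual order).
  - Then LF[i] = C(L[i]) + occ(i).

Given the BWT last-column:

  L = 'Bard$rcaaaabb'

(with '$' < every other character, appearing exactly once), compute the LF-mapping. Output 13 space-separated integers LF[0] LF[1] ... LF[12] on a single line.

Char counts: '$':1, 'B':1, 'a':5, 'b':2, 'c':1, 'd':1, 'r':2
C (first-col start): C('$')=0, C('B')=1, C('a')=2, C('b')=7, C('c')=9, C('d')=10, C('r')=11
L[0]='B': occ=0, LF[0]=C('B')+0=1+0=1
L[1]='a': occ=0, LF[1]=C('a')+0=2+0=2
L[2]='r': occ=0, LF[2]=C('r')+0=11+0=11
L[3]='d': occ=0, LF[3]=C('d')+0=10+0=10
L[4]='$': occ=0, LF[4]=C('$')+0=0+0=0
L[5]='r': occ=1, LF[5]=C('r')+1=11+1=12
L[6]='c': occ=0, LF[6]=C('c')+0=9+0=9
L[7]='a': occ=1, LF[7]=C('a')+1=2+1=3
L[8]='a': occ=2, LF[8]=C('a')+2=2+2=4
L[9]='a': occ=3, LF[9]=C('a')+3=2+3=5
L[10]='a': occ=4, LF[10]=C('a')+4=2+4=6
L[11]='b': occ=0, LF[11]=C('b')+0=7+0=7
L[12]='b': occ=1, LF[12]=C('b')+1=7+1=8

Answer: 1 2 11 10 0 12 9 3 4 5 6 7 8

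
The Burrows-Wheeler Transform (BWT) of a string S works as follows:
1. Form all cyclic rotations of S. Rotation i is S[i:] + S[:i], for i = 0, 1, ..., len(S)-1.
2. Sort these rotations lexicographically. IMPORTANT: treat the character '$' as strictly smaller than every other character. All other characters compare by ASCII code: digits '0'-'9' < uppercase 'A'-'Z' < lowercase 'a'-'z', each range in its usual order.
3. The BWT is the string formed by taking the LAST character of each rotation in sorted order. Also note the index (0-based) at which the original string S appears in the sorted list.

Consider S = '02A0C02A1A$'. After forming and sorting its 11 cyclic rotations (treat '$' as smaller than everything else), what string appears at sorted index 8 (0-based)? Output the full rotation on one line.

All 11 rotations (rotation i = S[i:]+S[:i]):
  rot[0] = 02A0C02A1A$
  rot[1] = 2A0C02A1A$0
  rot[2] = A0C02A1A$02
  rot[3] = 0C02A1A$02A
  rot[4] = C02A1A$02A0
  rot[5] = 02A1A$02A0C
  rot[6] = 2A1A$02A0C0
  rot[7] = A1A$02A0C02
  rot[8] = 1A$02A0C02A
  rot[9] = A$02A0C02A1
  rot[10] = $02A0C02A1A
Sorted (with $ < everything):
  sorted[0] = $02A0C02A1A
  sorted[1] = 02A0C02A1A$
  sorted[2] = 02A1A$02A0C
  sorted[3] = 0C02A1A$02A
  sorted[4] = 1A$02A0C02A
  sorted[5] = 2A0C02A1A$0
  sorted[6] = 2A1A$02A0C0
  sorted[7] = A$02A0C02A1
  sorted[8] = A0C02A1A$02
  sorted[9] = A1A$02A0C02
  sorted[10] = C02A1A$02A0
sorted[8] = A0C02A1A$02

Answer: A0C02A1A$02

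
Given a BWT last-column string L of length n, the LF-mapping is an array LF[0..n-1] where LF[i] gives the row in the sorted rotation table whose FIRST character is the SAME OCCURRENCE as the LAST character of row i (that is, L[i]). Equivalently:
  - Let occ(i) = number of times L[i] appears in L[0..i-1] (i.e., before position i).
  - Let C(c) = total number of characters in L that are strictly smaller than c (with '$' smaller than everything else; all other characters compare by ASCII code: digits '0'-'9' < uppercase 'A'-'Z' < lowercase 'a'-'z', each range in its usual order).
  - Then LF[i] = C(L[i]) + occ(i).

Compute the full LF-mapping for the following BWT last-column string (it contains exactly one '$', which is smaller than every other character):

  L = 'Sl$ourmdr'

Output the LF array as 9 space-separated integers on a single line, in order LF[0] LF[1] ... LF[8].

Answer: 1 3 0 5 8 6 4 2 7

Derivation:
Char counts: '$':1, 'S':1, 'd':1, 'l':1, 'm':1, 'o':1, 'r':2, 'u':1
C (first-col start): C('$')=0, C('S')=1, C('d')=2, C('l')=3, C('m')=4, C('o')=5, C('r')=6, C('u')=8
L[0]='S': occ=0, LF[0]=C('S')+0=1+0=1
L[1]='l': occ=0, LF[1]=C('l')+0=3+0=3
L[2]='$': occ=0, LF[2]=C('$')+0=0+0=0
L[3]='o': occ=0, LF[3]=C('o')+0=5+0=5
L[4]='u': occ=0, LF[4]=C('u')+0=8+0=8
L[5]='r': occ=0, LF[5]=C('r')+0=6+0=6
L[6]='m': occ=0, LF[6]=C('m')+0=4+0=4
L[7]='d': occ=0, LF[7]=C('d')+0=2+0=2
L[8]='r': occ=1, LF[8]=C('r')+1=6+1=7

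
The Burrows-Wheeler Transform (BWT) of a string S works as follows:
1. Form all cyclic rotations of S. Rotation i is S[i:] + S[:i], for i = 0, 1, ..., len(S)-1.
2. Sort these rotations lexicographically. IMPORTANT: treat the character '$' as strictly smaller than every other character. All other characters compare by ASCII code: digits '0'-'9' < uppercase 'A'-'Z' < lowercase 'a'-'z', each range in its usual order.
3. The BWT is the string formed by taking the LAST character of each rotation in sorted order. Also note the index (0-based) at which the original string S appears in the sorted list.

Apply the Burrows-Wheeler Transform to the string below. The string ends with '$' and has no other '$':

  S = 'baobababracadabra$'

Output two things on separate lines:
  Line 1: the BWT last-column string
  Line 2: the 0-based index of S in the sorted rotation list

Answer: arbdbrcboa$aaaaabb
10

Derivation:
All 18 rotations (rotation i = S[i:]+S[:i]):
  rot[0] = baobababracadabra$
  rot[1] = aobababracadabra$b
  rot[2] = obababracadabra$ba
  rot[3] = bababracadabra$bao
  rot[4] = ababracadabra$baob
  rot[5] = babracadabra$baoba
  rot[6] = abracadabra$baobab
  rot[7] = bracadabra$baobaba
  rot[8] = racadabra$baobabab
  rot[9] = acadabra$baobababr
  rot[10] = cadabra$baobababra
  rot[11] = adabra$baobababrac
  rot[12] = dabra$baobababraca
  rot[13] = abra$baobababracad
  rot[14] = bra$baobababracada
  rot[15] = ra$baobababracadab
  rot[16] = a$baobababracadabr
  rot[17] = $baobababracadabra
Sorted (with $ < everything):
  sorted[0] = $baobababracadabra  (last char: 'a')
  sorted[1] = a$baobababracadabr  (last char: 'r')
  sorted[2] = ababracadabra$baob  (last char: 'b')
  sorted[3] = abra$baobababracad  (last char: 'd')
  sorted[4] = abracadabra$baobab  (last char: 'b')
  sorted[5] = acadabra$baobababr  (last char: 'r')
  sorted[6] = adabra$baobababrac  (last char: 'c')
  sorted[7] = aobababracadabra$b  (last char: 'b')
  sorted[8] = bababracadabra$bao  (last char: 'o')
  sorted[9] = babracadabra$baoba  (last char: 'a')
  sorted[10] = baobababracadabra$  (last char: '$')
  sorted[11] = bra$baobababracada  (last char: 'a')
  sorted[12] = bracadabra$baobaba  (last char: 'a')
  sorted[13] = cadabra$baobababra  (last char: 'a')
  sorted[14] = dabra$baobababraca  (last char: 'a')
  sorted[15] = obababracadabra$ba  (last char: 'a')
  sorted[16] = ra$baobababracadab  (last char: 'b')
  sorted[17] = racadabra$baobabab  (last char: 'b')
Last column: arbdbrcboa$aaaaabb
Original string S is at sorted index 10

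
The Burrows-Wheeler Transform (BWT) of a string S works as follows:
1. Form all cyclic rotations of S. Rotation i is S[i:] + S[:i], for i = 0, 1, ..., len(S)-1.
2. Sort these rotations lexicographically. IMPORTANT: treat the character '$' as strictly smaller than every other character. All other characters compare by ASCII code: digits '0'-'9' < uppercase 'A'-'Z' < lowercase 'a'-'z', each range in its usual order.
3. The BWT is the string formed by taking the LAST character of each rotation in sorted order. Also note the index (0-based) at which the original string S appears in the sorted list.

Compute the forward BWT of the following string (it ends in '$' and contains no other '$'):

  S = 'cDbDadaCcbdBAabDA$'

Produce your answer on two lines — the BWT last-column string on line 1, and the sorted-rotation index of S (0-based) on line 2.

All 18 rotations (rotation i = S[i:]+S[:i]):
  rot[0] = cDbDadaCcbdBAabDA$
  rot[1] = DbDadaCcbdBAabDA$c
  rot[2] = bDadaCcbdBAabDA$cD
  rot[3] = DadaCcbdBAabDA$cDb
  rot[4] = adaCcbdBAabDA$cDbD
  rot[5] = daCcbdBAabDA$cDbDa
  rot[6] = aCcbdBAabDA$cDbDad
  rot[7] = CcbdBAabDA$cDbDada
  rot[8] = cbdBAabDA$cDbDadaC
  rot[9] = bdBAabDA$cDbDadaCc
  rot[10] = dBAabDA$cDbDadaCcb
  rot[11] = BAabDA$cDbDadaCcbd
  rot[12] = AabDA$cDbDadaCcbdB
  rot[13] = abDA$cDbDadaCcbdBA
  rot[14] = bDA$cDbDadaCcbdBAa
  rot[15] = DA$cDbDadaCcbdBAab
  rot[16] = A$cDbDadaCcbdBAabD
  rot[17] = $cDbDadaCcbdBAabDA
Sorted (with $ < everything):
  sorted[0] = $cDbDadaCcbdBAabDA  (last char: 'A')
  sorted[1] = A$cDbDadaCcbdBAabD  (last char: 'D')
  sorted[2] = AabDA$cDbDadaCcbdB  (last char: 'B')
  sorted[3] = BAabDA$cDbDadaCcbd  (last char: 'd')
  sorted[4] = CcbdBAabDA$cDbDada  (last char: 'a')
  sorted[5] = DA$cDbDadaCcbdBAab  (last char: 'b')
  sorted[6] = DadaCcbdBAabDA$cDb  (last char: 'b')
  sorted[7] = DbDadaCcbdBAabDA$c  (last char: 'c')
  sorted[8] = aCcbdBAabDA$cDbDad  (last char: 'd')
  sorted[9] = abDA$cDbDadaCcbdBA  (last char: 'A')
  sorted[10] = adaCcbdBAabDA$cDbD  (last char: 'D')
  sorted[11] = bDA$cDbDadaCcbdBAa  (last char: 'a')
  sorted[12] = bDadaCcbdBAabDA$cD  (last char: 'D')
  sorted[13] = bdBAabDA$cDbDadaCc  (last char: 'c')
  sorted[14] = cDbDadaCcbdBAabDA$  (last char: '$')
  sorted[15] = cbdBAabDA$cDbDadaC  (last char: 'C')
  sorted[16] = dBAabDA$cDbDadaCcb  (last char: 'b')
  sorted[17] = daCcbdBAabDA$cDbDa  (last char: 'a')
Last column: ADBdabbcdADaDc$Cba
Original string S is at sorted index 14

Answer: ADBdabbcdADaDc$Cba
14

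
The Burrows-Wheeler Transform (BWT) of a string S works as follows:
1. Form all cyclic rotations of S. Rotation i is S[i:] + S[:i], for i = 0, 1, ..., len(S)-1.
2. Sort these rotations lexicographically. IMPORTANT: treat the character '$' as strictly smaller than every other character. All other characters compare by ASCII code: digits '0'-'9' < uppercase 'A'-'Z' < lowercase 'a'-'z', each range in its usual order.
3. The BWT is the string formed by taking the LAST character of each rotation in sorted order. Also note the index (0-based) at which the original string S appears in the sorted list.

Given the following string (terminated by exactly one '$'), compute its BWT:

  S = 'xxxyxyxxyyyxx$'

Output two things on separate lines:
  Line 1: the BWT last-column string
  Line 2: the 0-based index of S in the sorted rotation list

All 14 rotations (rotation i = S[i:]+S[:i]):
  rot[0] = xxxyxyxxyyyxx$
  rot[1] = xxyxyxxyyyxx$x
  rot[2] = xyxyxxyyyxx$xx
  rot[3] = yxyxxyyyxx$xxx
  rot[4] = xyxxyyyxx$xxxy
  rot[5] = yxxyyyxx$xxxyx
  rot[6] = xxyyyxx$xxxyxy
  rot[7] = xyyyxx$xxxyxyx
  rot[8] = yyyxx$xxxyxyxx
  rot[9] = yyxx$xxxyxyxxy
  rot[10] = yxx$xxxyxyxxyy
  rot[11] = xx$xxxyxyxxyyy
  rot[12] = x$xxxyxyxxyyyx
  rot[13] = $xxxyxyxxyyyxx
Sorted (with $ < everything):
  sorted[0] = $xxxyxyxxyyyxx  (last char: 'x')
  sorted[1] = x$xxxyxyxxyyyx  (last char: 'x')
  sorted[2] = xx$xxxyxyxxyyy  (last char: 'y')
  sorted[3] = xxxyxyxxyyyxx$  (last char: '$')
  sorted[4] = xxyxyxxyyyxx$x  (last char: 'x')
  sorted[5] = xxyyyxx$xxxyxy  (last char: 'y')
  sorted[6] = xyxxyyyxx$xxxy  (last char: 'y')
  sorted[7] = xyxyxxyyyxx$xx  (last char: 'x')
  sorted[8] = xyyyxx$xxxyxyx  (last char: 'x')
  sorted[9] = yxx$xxxyxyxxyy  (last char: 'y')
  sorted[10] = yxxyyyxx$xxxyx  (last char: 'x')
  sorted[11] = yxyxxyyyxx$xxx  (last char: 'x')
  sorted[12] = yyxx$xxxyxyxxy  (last char: 'y')
  sorted[13] = yyyxx$xxxyxyxx  (last char: 'x')
Last column: xxy$xyyxxyxxyx
Original string S is at sorted index 3

Answer: xxy$xyyxxyxxyx
3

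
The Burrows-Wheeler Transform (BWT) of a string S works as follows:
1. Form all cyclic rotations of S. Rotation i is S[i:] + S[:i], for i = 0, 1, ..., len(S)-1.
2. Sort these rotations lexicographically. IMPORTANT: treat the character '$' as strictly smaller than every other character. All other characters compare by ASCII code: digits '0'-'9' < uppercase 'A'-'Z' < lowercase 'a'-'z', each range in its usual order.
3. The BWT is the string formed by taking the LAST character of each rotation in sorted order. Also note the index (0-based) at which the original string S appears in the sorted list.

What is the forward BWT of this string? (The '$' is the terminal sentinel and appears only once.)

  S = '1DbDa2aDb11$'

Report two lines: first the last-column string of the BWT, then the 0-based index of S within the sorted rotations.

All 12 rotations (rotation i = S[i:]+S[:i]):
  rot[0] = 1DbDa2aDb11$
  rot[1] = DbDa2aDb11$1
  rot[2] = bDa2aDb11$1D
  rot[3] = Da2aDb11$1Db
  rot[4] = a2aDb11$1DbD
  rot[5] = 2aDb11$1DbDa
  rot[6] = aDb11$1DbDa2
  rot[7] = Db11$1DbDa2a
  rot[8] = b11$1DbDa2aD
  rot[9] = 11$1DbDa2aDb
  rot[10] = 1$1DbDa2aDb1
  rot[11] = $1DbDa2aDb11
Sorted (with $ < everything):
  sorted[0] = $1DbDa2aDb11  (last char: '1')
  sorted[1] = 1$1DbDa2aDb1  (last char: '1')
  sorted[2] = 11$1DbDa2aDb  (last char: 'b')
  sorted[3] = 1DbDa2aDb11$  (last char: '$')
  sorted[4] = 2aDb11$1DbDa  (last char: 'a')
  sorted[5] = Da2aDb11$1Db  (last char: 'b')
  sorted[6] = Db11$1DbDa2a  (last char: 'a')
  sorted[7] = DbDa2aDb11$1  (last char: '1')
  sorted[8] = a2aDb11$1DbD  (last char: 'D')
  sorted[9] = aDb11$1DbDa2  (last char: '2')
  sorted[10] = b11$1DbDa2aD  (last char: 'D')
  sorted[11] = bDa2aDb11$1D  (last char: 'D')
Last column: 11b$aba1D2DD
Original string S is at sorted index 3

Answer: 11b$aba1D2DD
3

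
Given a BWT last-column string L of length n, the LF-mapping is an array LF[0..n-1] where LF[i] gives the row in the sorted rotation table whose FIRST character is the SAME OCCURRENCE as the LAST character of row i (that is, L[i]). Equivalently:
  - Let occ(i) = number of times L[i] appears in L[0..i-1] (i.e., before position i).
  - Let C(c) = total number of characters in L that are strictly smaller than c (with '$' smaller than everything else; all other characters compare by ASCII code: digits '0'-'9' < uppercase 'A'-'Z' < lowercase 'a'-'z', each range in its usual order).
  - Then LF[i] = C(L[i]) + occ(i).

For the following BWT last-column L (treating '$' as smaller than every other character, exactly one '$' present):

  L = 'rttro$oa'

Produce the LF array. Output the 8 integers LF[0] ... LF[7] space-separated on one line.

Answer: 4 6 7 5 2 0 3 1

Derivation:
Char counts: '$':1, 'a':1, 'o':2, 'r':2, 't':2
C (first-col start): C('$')=0, C('a')=1, C('o')=2, C('r')=4, C('t')=6
L[0]='r': occ=0, LF[0]=C('r')+0=4+0=4
L[1]='t': occ=0, LF[1]=C('t')+0=6+0=6
L[2]='t': occ=1, LF[2]=C('t')+1=6+1=7
L[3]='r': occ=1, LF[3]=C('r')+1=4+1=5
L[4]='o': occ=0, LF[4]=C('o')+0=2+0=2
L[5]='$': occ=0, LF[5]=C('$')+0=0+0=0
L[6]='o': occ=1, LF[6]=C('o')+1=2+1=3
L[7]='a': occ=0, LF[7]=C('a')+0=1+0=1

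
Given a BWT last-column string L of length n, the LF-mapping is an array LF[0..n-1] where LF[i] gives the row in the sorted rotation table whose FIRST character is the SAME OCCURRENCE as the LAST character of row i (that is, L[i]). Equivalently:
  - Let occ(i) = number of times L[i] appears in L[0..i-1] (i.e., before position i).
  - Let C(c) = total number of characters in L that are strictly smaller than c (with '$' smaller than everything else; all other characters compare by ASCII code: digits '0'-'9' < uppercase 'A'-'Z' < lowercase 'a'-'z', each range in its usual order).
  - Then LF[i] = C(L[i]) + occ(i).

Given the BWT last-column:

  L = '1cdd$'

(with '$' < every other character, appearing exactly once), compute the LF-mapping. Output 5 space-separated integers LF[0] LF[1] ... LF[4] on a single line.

Char counts: '$':1, '1':1, 'c':1, 'd':2
C (first-col start): C('$')=0, C('1')=1, C('c')=2, C('d')=3
L[0]='1': occ=0, LF[0]=C('1')+0=1+0=1
L[1]='c': occ=0, LF[1]=C('c')+0=2+0=2
L[2]='d': occ=0, LF[2]=C('d')+0=3+0=3
L[3]='d': occ=1, LF[3]=C('d')+1=3+1=4
L[4]='$': occ=0, LF[4]=C('$')+0=0+0=0

Answer: 1 2 3 4 0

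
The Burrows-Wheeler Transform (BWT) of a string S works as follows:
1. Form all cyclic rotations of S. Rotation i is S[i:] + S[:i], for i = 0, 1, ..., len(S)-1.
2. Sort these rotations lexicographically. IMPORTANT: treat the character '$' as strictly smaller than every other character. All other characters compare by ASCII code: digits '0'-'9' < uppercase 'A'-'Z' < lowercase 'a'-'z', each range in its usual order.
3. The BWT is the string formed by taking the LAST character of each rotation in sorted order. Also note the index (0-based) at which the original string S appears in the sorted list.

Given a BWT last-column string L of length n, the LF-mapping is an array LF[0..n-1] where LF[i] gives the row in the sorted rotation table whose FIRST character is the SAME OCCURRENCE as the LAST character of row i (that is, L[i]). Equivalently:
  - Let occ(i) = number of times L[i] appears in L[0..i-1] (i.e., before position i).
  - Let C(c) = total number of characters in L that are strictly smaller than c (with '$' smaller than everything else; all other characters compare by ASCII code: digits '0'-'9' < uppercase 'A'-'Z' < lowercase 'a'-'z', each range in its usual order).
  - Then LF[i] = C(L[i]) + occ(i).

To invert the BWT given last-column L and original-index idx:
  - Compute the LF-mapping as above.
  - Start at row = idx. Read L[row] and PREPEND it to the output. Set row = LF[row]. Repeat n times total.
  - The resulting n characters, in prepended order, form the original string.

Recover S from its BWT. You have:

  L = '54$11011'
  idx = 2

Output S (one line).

Answer: 1114015$

Derivation:
LF mapping: 7 6 0 2 3 1 4 5
Walk LF starting at row 2, prepending L[row]:
  step 1: row=2, L[2]='$', prepend. Next row=LF[2]=0
  step 2: row=0, L[0]='5', prepend. Next row=LF[0]=7
  step 3: row=7, L[7]='1', prepend. Next row=LF[7]=5
  step 4: row=5, L[5]='0', prepend. Next row=LF[5]=1
  step 5: row=1, L[1]='4', prepend. Next row=LF[1]=6
  step 6: row=6, L[6]='1', prepend. Next row=LF[6]=4
  step 7: row=4, L[4]='1', prepend. Next row=LF[4]=3
  step 8: row=3, L[3]='1', prepend. Next row=LF[3]=2
Reversed output: 1114015$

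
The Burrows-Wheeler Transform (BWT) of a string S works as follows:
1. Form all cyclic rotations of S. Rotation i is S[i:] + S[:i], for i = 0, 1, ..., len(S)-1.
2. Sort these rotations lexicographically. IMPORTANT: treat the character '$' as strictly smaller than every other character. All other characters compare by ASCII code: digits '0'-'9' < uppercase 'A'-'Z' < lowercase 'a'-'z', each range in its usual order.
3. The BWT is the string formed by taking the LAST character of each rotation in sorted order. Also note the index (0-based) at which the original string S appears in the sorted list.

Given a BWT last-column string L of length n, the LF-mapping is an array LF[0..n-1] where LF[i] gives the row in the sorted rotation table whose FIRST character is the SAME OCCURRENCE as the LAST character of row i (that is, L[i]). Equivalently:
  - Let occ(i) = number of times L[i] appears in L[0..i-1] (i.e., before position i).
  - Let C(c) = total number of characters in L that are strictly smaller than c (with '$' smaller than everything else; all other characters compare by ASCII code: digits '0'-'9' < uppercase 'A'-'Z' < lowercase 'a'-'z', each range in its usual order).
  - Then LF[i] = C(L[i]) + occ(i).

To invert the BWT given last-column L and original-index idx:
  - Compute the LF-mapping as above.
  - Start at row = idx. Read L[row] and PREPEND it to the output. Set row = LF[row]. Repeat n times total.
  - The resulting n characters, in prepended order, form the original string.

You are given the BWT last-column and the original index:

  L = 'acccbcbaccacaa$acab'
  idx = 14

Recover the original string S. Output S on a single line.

LF mapping: 1 11 12 13 8 14 9 2 15 16 3 17 4 5 0 6 18 7 10
Walk LF starting at row 14, prepending L[row]:
  step 1: row=14, L[14]='$', prepend. Next row=LF[14]=0
  step 2: row=0, L[0]='a', prepend. Next row=LF[0]=1
  step 3: row=1, L[1]='c', prepend. Next row=LF[1]=11
  step 4: row=11, L[11]='c', prepend. Next row=LF[11]=17
  step 5: row=17, L[17]='a', prepend. Next row=LF[17]=7
  step 6: row=7, L[7]='a', prepend. Next row=LF[7]=2
  step 7: row=2, L[2]='c', prepend. Next row=LF[2]=12
  step 8: row=12, L[12]='a', prepend. Next row=LF[12]=4
  step 9: row=4, L[4]='b', prepend. Next row=LF[4]=8
  step 10: row=8, L[8]='c', prepend. Next row=LF[8]=15
  step 11: row=15, L[15]='a', prepend. Next row=LF[15]=6
  step 12: row=6, L[6]='b', prepend. Next row=LF[6]=9
  step 13: row=9, L[9]='c', prepend. Next row=LF[9]=16
  step 14: row=16, L[16]='c', prepend. Next row=LF[16]=18
  step 15: row=18, L[18]='b', prepend. Next row=LF[18]=10
  step 16: row=10, L[10]='a', prepend. Next row=LF[10]=3
  step 17: row=3, L[3]='c', prepend. Next row=LF[3]=13
  step 18: row=13, L[13]='a', prepend. Next row=LF[13]=5
  step 19: row=5, L[5]='c', prepend. Next row=LF[5]=14
Reversed output: cacabccbacbacaacca$

Answer: cacabccbacbacaacca$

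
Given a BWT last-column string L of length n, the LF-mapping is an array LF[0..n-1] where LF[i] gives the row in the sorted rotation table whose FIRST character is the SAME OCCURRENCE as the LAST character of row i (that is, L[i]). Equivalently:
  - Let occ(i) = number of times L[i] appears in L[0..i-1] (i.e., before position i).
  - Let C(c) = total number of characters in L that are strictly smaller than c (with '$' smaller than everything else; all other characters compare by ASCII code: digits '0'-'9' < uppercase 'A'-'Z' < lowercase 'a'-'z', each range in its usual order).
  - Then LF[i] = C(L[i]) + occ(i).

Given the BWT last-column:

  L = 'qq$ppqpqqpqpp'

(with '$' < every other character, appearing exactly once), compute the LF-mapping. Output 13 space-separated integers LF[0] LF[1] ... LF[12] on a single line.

Answer: 7 8 0 1 2 9 3 10 11 4 12 5 6

Derivation:
Char counts: '$':1, 'p':6, 'q':6
C (first-col start): C('$')=0, C('p')=1, C('q')=7
L[0]='q': occ=0, LF[0]=C('q')+0=7+0=7
L[1]='q': occ=1, LF[1]=C('q')+1=7+1=8
L[2]='$': occ=0, LF[2]=C('$')+0=0+0=0
L[3]='p': occ=0, LF[3]=C('p')+0=1+0=1
L[4]='p': occ=1, LF[4]=C('p')+1=1+1=2
L[5]='q': occ=2, LF[5]=C('q')+2=7+2=9
L[6]='p': occ=2, LF[6]=C('p')+2=1+2=3
L[7]='q': occ=3, LF[7]=C('q')+3=7+3=10
L[8]='q': occ=4, LF[8]=C('q')+4=7+4=11
L[9]='p': occ=3, LF[9]=C('p')+3=1+3=4
L[10]='q': occ=5, LF[10]=C('q')+5=7+5=12
L[11]='p': occ=4, LF[11]=C('p')+4=1+4=5
L[12]='p': occ=5, LF[12]=C('p')+5=1+5=6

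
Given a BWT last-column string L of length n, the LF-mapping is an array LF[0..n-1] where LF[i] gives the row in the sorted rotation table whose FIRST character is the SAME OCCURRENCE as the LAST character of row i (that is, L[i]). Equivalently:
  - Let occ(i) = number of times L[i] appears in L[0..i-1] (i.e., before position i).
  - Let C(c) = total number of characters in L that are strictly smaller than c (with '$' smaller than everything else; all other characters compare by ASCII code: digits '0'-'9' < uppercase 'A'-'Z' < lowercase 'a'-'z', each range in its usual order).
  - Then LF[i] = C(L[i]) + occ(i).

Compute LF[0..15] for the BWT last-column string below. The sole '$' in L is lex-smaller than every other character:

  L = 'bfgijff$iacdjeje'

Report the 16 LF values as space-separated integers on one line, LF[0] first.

Answer: 2 7 10 11 13 8 9 0 12 1 3 4 14 5 15 6

Derivation:
Char counts: '$':1, 'a':1, 'b':1, 'c':1, 'd':1, 'e':2, 'f':3, 'g':1, 'i':2, 'j':3
C (first-col start): C('$')=0, C('a')=1, C('b')=2, C('c')=3, C('d')=4, C('e')=5, C('f')=7, C('g')=10, C('i')=11, C('j')=13
L[0]='b': occ=0, LF[0]=C('b')+0=2+0=2
L[1]='f': occ=0, LF[1]=C('f')+0=7+0=7
L[2]='g': occ=0, LF[2]=C('g')+0=10+0=10
L[3]='i': occ=0, LF[3]=C('i')+0=11+0=11
L[4]='j': occ=0, LF[4]=C('j')+0=13+0=13
L[5]='f': occ=1, LF[5]=C('f')+1=7+1=8
L[6]='f': occ=2, LF[6]=C('f')+2=7+2=9
L[7]='$': occ=0, LF[7]=C('$')+0=0+0=0
L[8]='i': occ=1, LF[8]=C('i')+1=11+1=12
L[9]='a': occ=0, LF[9]=C('a')+0=1+0=1
L[10]='c': occ=0, LF[10]=C('c')+0=3+0=3
L[11]='d': occ=0, LF[11]=C('d')+0=4+0=4
L[12]='j': occ=1, LF[12]=C('j')+1=13+1=14
L[13]='e': occ=0, LF[13]=C('e')+0=5+0=5
L[14]='j': occ=2, LF[14]=C('j')+2=13+2=15
L[15]='e': occ=1, LF[15]=C('e')+1=5+1=6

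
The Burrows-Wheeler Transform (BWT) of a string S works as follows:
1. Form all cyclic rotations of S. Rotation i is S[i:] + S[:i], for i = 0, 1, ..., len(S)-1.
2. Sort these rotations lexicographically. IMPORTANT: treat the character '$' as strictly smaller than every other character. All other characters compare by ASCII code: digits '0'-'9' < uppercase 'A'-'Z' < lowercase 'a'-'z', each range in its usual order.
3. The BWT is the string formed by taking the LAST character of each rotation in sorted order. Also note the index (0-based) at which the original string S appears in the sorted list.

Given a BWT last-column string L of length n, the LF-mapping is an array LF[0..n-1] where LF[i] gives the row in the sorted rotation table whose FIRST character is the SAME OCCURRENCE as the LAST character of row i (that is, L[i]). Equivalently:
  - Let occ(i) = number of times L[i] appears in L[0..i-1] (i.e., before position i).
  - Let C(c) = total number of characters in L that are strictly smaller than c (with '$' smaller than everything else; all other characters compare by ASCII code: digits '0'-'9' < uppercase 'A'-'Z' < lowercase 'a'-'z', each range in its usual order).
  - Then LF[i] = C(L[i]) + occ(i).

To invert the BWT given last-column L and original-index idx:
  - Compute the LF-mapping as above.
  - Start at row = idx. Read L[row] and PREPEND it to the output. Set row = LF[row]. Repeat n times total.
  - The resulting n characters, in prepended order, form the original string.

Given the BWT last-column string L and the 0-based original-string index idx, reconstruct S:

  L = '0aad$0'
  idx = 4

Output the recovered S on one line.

LF mapping: 1 3 4 5 0 2
Walk LF starting at row 4, prepending L[row]:
  step 1: row=4, L[4]='$', prepend. Next row=LF[4]=0
  step 2: row=0, L[0]='0', prepend. Next row=LF[0]=1
  step 3: row=1, L[1]='a', prepend. Next row=LF[1]=3
  step 4: row=3, L[3]='d', prepend. Next row=LF[3]=5
  step 5: row=5, L[5]='0', prepend. Next row=LF[5]=2
  step 6: row=2, L[2]='a', prepend. Next row=LF[2]=4
Reversed output: a0da0$

Answer: a0da0$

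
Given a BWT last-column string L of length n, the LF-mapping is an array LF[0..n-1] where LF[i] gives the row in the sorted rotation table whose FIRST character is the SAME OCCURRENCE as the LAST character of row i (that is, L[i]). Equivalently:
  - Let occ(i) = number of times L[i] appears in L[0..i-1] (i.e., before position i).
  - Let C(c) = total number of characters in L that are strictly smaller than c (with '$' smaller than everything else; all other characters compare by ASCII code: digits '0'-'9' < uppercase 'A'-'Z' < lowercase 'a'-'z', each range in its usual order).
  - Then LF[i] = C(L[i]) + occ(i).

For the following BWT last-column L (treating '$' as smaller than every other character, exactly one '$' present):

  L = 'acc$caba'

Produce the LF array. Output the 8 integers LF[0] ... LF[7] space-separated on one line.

Answer: 1 5 6 0 7 2 4 3

Derivation:
Char counts: '$':1, 'a':3, 'b':1, 'c':3
C (first-col start): C('$')=0, C('a')=1, C('b')=4, C('c')=5
L[0]='a': occ=0, LF[0]=C('a')+0=1+0=1
L[1]='c': occ=0, LF[1]=C('c')+0=5+0=5
L[2]='c': occ=1, LF[2]=C('c')+1=5+1=6
L[3]='$': occ=0, LF[3]=C('$')+0=0+0=0
L[4]='c': occ=2, LF[4]=C('c')+2=5+2=7
L[5]='a': occ=1, LF[5]=C('a')+1=1+1=2
L[6]='b': occ=0, LF[6]=C('b')+0=4+0=4
L[7]='a': occ=2, LF[7]=C('a')+2=1+2=3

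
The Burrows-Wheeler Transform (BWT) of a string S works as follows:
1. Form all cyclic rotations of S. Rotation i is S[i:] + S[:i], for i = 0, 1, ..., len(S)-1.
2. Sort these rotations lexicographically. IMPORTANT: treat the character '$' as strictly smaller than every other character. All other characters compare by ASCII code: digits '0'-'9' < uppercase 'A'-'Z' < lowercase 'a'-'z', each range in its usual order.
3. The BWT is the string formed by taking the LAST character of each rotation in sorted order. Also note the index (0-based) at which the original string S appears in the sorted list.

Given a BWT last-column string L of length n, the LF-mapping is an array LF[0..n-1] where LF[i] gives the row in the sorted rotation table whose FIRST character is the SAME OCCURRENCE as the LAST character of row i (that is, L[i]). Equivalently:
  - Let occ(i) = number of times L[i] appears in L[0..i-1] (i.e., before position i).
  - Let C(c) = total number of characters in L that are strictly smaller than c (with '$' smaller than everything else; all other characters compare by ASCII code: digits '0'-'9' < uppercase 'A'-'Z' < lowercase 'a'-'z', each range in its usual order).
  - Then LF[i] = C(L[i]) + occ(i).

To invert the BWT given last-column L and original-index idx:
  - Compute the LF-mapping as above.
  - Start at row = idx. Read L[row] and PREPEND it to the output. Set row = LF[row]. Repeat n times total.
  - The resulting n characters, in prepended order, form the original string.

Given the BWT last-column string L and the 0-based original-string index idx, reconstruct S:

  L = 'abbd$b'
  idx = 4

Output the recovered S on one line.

Answer: bdbba$

Derivation:
LF mapping: 1 2 3 5 0 4
Walk LF starting at row 4, prepending L[row]:
  step 1: row=4, L[4]='$', prepend. Next row=LF[4]=0
  step 2: row=0, L[0]='a', prepend. Next row=LF[0]=1
  step 3: row=1, L[1]='b', prepend. Next row=LF[1]=2
  step 4: row=2, L[2]='b', prepend. Next row=LF[2]=3
  step 5: row=3, L[3]='d', prepend. Next row=LF[3]=5
  step 6: row=5, L[5]='b', prepend. Next row=LF[5]=4
Reversed output: bdbba$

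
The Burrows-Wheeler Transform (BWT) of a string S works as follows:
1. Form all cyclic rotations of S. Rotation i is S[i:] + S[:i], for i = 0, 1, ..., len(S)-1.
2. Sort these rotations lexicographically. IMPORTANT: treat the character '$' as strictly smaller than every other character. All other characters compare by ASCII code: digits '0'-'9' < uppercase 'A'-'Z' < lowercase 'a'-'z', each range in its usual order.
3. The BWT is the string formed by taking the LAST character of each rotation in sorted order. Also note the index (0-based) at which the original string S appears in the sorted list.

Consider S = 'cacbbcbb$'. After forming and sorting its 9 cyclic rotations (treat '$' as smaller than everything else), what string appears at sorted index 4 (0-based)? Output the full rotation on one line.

Answer: bbcbb$cac

Derivation:
All 9 rotations (rotation i = S[i:]+S[:i]):
  rot[0] = cacbbcbb$
  rot[1] = acbbcbb$c
  rot[2] = cbbcbb$ca
  rot[3] = bbcbb$cac
  rot[4] = bcbb$cacb
  rot[5] = cbb$cacbb
  rot[6] = bb$cacbbc
  rot[7] = b$cacbbcb
  rot[8] = $cacbbcbb
Sorted (with $ < everything):
  sorted[0] = $cacbbcbb
  sorted[1] = acbbcbb$c
  sorted[2] = b$cacbbcb
  sorted[3] = bb$cacbbc
  sorted[4] = bbcbb$cac
  sorted[5] = bcbb$cacb
  sorted[6] = cacbbcbb$
  sorted[7] = cbb$cacbb
  sorted[8] = cbbcbb$ca
sorted[4] = bbcbb$cac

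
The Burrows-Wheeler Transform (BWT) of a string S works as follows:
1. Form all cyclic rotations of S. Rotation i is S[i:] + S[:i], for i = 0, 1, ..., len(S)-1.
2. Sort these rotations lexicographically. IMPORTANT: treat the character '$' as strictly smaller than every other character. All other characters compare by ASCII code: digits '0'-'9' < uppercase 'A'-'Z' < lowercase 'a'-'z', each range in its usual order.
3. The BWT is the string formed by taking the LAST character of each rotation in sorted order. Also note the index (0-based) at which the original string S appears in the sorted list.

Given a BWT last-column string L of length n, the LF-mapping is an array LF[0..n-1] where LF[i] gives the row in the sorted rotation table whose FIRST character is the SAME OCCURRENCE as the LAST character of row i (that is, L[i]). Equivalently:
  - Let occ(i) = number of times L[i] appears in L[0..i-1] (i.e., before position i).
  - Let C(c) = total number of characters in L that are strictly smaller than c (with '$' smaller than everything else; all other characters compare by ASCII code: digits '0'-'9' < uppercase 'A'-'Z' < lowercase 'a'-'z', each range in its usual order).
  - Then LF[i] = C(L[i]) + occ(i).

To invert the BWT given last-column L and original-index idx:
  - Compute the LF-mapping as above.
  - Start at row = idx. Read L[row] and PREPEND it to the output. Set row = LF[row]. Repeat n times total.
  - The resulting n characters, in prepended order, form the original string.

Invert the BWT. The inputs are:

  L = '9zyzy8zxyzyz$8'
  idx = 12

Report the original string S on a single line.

Answer: zz8y8zzyxyyz9$

Derivation:
LF mapping: 3 9 5 10 6 1 11 4 7 12 8 13 0 2
Walk LF starting at row 12, prepending L[row]:
  step 1: row=12, L[12]='$', prepend. Next row=LF[12]=0
  step 2: row=0, L[0]='9', prepend. Next row=LF[0]=3
  step 3: row=3, L[3]='z', prepend. Next row=LF[3]=10
  step 4: row=10, L[10]='y', prepend. Next row=LF[10]=8
  step 5: row=8, L[8]='y', prepend. Next row=LF[8]=7
  step 6: row=7, L[7]='x', prepend. Next row=LF[7]=4
  step 7: row=4, L[4]='y', prepend. Next row=LF[4]=6
  step 8: row=6, L[6]='z', prepend. Next row=LF[6]=11
  step 9: row=11, L[11]='z', prepend. Next row=LF[11]=13
  step 10: row=13, L[13]='8', prepend. Next row=LF[13]=2
  step 11: row=2, L[2]='y', prepend. Next row=LF[2]=5
  step 12: row=5, L[5]='8', prepend. Next row=LF[5]=1
  step 13: row=1, L[1]='z', prepend. Next row=LF[1]=9
  step 14: row=9, L[9]='z', prepend. Next row=LF[9]=12
Reversed output: zz8y8zzyxyyz9$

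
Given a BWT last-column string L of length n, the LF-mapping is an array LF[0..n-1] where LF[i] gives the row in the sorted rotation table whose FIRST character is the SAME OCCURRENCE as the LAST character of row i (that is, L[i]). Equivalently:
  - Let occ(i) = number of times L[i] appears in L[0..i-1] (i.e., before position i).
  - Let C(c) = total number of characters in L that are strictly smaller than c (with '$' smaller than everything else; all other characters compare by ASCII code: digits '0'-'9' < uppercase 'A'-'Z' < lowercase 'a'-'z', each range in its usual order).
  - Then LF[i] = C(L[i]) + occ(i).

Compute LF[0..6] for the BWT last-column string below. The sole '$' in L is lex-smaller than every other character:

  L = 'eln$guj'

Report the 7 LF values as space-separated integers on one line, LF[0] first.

Answer: 1 4 5 0 2 6 3

Derivation:
Char counts: '$':1, 'e':1, 'g':1, 'j':1, 'l':1, 'n':1, 'u':1
C (first-col start): C('$')=0, C('e')=1, C('g')=2, C('j')=3, C('l')=4, C('n')=5, C('u')=6
L[0]='e': occ=0, LF[0]=C('e')+0=1+0=1
L[1]='l': occ=0, LF[1]=C('l')+0=4+0=4
L[2]='n': occ=0, LF[2]=C('n')+0=5+0=5
L[3]='$': occ=0, LF[3]=C('$')+0=0+0=0
L[4]='g': occ=0, LF[4]=C('g')+0=2+0=2
L[5]='u': occ=0, LF[5]=C('u')+0=6+0=6
L[6]='j': occ=0, LF[6]=C('j')+0=3+0=3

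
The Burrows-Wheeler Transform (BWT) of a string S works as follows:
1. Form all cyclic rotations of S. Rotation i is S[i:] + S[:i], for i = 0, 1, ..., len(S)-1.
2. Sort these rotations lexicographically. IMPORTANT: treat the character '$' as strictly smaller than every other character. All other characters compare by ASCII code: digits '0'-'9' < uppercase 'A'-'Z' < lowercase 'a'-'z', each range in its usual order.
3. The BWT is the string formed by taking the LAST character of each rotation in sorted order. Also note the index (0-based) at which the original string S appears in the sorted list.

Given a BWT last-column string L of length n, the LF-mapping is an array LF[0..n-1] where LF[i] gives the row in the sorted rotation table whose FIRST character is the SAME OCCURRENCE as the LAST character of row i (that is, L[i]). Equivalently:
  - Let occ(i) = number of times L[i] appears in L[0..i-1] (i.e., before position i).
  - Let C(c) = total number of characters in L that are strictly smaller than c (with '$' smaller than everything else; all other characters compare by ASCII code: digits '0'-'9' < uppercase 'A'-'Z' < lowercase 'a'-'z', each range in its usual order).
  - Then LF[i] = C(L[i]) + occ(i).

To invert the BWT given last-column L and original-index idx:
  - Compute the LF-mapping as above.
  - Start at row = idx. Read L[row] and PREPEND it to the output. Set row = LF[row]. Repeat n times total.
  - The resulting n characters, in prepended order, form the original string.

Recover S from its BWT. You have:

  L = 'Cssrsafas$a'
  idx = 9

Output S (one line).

LF mapping: 1 7 8 6 9 2 5 3 10 0 4
Walk LF starting at row 9, prepending L[row]:
  step 1: row=9, L[9]='$', prepend. Next row=LF[9]=0
  step 2: row=0, L[0]='C', prepend. Next row=LF[0]=1
  step 3: row=1, L[1]='s', prepend. Next row=LF[1]=7
  step 4: row=7, L[7]='a', prepend. Next row=LF[7]=3
  step 5: row=3, L[3]='r', prepend. Next row=LF[3]=6
  step 6: row=6, L[6]='f', prepend. Next row=LF[6]=5
  step 7: row=5, L[5]='a', prepend. Next row=LF[5]=2
  step 8: row=2, L[2]='s', prepend. Next row=LF[2]=8
  step 9: row=8, L[8]='s', prepend. Next row=LF[8]=10
  step 10: row=10, L[10]='a', prepend. Next row=LF[10]=4
  step 11: row=4, L[4]='s', prepend. Next row=LF[4]=9
Reversed output: sassafrasC$

Answer: sassafrasC$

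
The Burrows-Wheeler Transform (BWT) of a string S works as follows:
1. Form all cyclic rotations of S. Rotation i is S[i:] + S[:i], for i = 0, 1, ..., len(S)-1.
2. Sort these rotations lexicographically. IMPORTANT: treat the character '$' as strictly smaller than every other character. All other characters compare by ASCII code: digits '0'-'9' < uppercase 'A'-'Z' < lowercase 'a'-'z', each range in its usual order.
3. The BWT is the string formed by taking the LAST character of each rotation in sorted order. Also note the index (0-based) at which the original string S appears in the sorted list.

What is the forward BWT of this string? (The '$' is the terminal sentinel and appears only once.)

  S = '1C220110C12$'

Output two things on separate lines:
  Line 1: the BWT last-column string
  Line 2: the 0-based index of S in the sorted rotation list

Answer: 22110C$12C01
6

Derivation:
All 12 rotations (rotation i = S[i:]+S[:i]):
  rot[0] = 1C220110C12$
  rot[1] = C220110C12$1
  rot[2] = 220110C12$1C
  rot[3] = 20110C12$1C2
  rot[4] = 0110C12$1C22
  rot[5] = 110C12$1C220
  rot[6] = 10C12$1C2201
  rot[7] = 0C12$1C22011
  rot[8] = C12$1C220110
  rot[9] = 12$1C220110C
  rot[10] = 2$1C220110C1
  rot[11] = $1C220110C12
Sorted (with $ < everything):
  sorted[0] = $1C220110C12  (last char: '2')
  sorted[1] = 0110C12$1C22  (last char: '2')
  sorted[2] = 0C12$1C22011  (last char: '1')
  sorted[3] = 10C12$1C2201  (last char: '1')
  sorted[4] = 110C12$1C220  (last char: '0')
  sorted[5] = 12$1C220110C  (last char: 'C')
  sorted[6] = 1C220110C12$  (last char: '$')
  sorted[7] = 2$1C220110C1  (last char: '1')
  sorted[8] = 20110C12$1C2  (last char: '2')
  sorted[9] = 220110C12$1C  (last char: 'C')
  sorted[10] = C12$1C220110  (last char: '0')
  sorted[11] = C220110C12$1  (last char: '1')
Last column: 22110C$12C01
Original string S is at sorted index 6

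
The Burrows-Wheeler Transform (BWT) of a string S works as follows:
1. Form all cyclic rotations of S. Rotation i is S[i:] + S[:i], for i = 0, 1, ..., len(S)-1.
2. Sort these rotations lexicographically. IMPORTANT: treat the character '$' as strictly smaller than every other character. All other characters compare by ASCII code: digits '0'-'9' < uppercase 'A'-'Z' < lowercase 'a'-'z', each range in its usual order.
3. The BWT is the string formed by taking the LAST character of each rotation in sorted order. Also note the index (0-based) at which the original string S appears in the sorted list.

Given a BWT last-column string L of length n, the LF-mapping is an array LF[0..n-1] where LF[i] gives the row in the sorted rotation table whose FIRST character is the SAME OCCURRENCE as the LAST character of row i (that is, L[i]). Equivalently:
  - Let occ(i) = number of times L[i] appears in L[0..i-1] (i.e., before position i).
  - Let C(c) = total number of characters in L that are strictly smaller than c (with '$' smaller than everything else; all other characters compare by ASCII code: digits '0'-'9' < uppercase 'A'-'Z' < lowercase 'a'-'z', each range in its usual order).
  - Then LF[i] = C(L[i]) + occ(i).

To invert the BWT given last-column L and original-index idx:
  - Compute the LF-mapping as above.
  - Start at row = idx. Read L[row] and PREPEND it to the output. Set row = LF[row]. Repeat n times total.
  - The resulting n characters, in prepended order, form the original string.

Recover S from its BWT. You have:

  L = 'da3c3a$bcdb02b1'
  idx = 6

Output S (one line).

Answer: a0c2cba331dbbd$

Derivation:
LF mapping: 13 6 4 11 5 7 0 8 12 14 9 1 3 10 2
Walk LF starting at row 6, prepending L[row]:
  step 1: row=6, L[6]='$', prepend. Next row=LF[6]=0
  step 2: row=0, L[0]='d', prepend. Next row=LF[0]=13
  step 3: row=13, L[13]='b', prepend. Next row=LF[13]=10
  step 4: row=10, L[10]='b', prepend. Next row=LF[10]=9
  step 5: row=9, L[9]='d', prepend. Next row=LF[9]=14
  step 6: row=14, L[14]='1', prepend. Next row=LF[14]=2
  step 7: row=2, L[2]='3', prepend. Next row=LF[2]=4
  step 8: row=4, L[4]='3', prepend. Next row=LF[4]=5
  step 9: row=5, L[5]='a', prepend. Next row=LF[5]=7
  step 10: row=7, L[7]='b', prepend. Next row=LF[7]=8
  step 11: row=8, L[8]='c', prepend. Next row=LF[8]=12
  step 12: row=12, L[12]='2', prepend. Next row=LF[12]=3
  step 13: row=3, L[3]='c', prepend. Next row=LF[3]=11
  step 14: row=11, L[11]='0', prepend. Next row=LF[11]=1
  step 15: row=1, L[1]='a', prepend. Next row=LF[1]=6
Reversed output: a0c2cba331dbbd$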